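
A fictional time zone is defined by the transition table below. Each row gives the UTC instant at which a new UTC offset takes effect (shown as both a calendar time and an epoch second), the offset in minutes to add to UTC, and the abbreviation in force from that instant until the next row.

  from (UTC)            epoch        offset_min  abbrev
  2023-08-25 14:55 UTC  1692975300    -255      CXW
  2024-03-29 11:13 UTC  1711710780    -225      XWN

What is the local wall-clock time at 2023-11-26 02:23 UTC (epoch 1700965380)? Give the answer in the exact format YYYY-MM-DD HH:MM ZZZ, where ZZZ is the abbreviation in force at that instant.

Query: 2023-11-26 02:23 UTC
Rule 1/2 (CXW, -04:15): 2023-08-25 14:55 UTC ≤ query < 2024-03-29 11:13 UTC
2·60 + 23 - 255 = -112 min
-112 = -1·1440 + 1328; 1328 = 22·60 + 8 → 22:08, 2023-11-26 - 1 day = 2023-11-25
→ 2023-11-25 22:08 CXW

2023-11-25 22:08 CXW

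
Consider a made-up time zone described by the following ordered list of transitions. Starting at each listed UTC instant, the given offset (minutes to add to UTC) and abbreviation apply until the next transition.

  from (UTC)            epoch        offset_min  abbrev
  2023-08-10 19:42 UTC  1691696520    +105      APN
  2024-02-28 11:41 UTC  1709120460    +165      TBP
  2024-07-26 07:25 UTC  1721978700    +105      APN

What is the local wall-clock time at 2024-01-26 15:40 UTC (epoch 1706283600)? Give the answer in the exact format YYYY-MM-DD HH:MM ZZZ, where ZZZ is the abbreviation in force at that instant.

Query: 2024-01-26 15:40 UTC
Rule 1/3 (APN, +01:45): 2023-08-10 19:42 UTC ≤ query < 2024-02-28 11:41 UTC
15·60 + 40 + 105 = 1045 min
1045 = 0·1440 + 1045; 1045 = 17·60 + 25 → 17:25, same day
→ 2024-01-26 17:25 APN

2024-01-26 17:25 APN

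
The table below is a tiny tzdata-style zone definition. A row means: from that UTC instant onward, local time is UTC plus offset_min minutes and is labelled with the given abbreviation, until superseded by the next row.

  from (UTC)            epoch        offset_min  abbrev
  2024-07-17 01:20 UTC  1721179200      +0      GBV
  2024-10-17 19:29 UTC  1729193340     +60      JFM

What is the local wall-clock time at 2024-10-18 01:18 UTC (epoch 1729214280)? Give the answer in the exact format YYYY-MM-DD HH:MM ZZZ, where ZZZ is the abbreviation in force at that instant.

2024-10-18 02:18 JFM

Query: 2024-10-18 01:18 UTC
Rule 2/2 (JFM, +01:00): 2024-10-17 19:29 UTC ≤ query < +∞
1·60 + 18 + 60 = 138 min
138 = 0·1440 + 138; 138 = 2·60 + 18 → 02:18, same day
→ 2024-10-18 02:18 JFM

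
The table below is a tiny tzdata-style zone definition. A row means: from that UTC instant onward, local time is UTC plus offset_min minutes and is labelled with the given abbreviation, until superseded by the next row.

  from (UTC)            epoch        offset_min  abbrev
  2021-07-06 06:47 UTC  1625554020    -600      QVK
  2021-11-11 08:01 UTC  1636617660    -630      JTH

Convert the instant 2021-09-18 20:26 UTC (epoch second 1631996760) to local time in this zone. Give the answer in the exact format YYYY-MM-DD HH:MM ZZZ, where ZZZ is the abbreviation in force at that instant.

Query: 2021-09-18 20:26 UTC
Rule 1/2 (QVK, -10:00): 2021-07-06 06:47 UTC ≤ query < 2021-11-11 08:01 UTC
20·60 + 26 - 600 = 626 min
626 = 0·1440 + 626; 626 = 10·60 + 26 → 10:26, same day
→ 2021-09-18 10:26 QVK

2021-09-18 10:26 QVK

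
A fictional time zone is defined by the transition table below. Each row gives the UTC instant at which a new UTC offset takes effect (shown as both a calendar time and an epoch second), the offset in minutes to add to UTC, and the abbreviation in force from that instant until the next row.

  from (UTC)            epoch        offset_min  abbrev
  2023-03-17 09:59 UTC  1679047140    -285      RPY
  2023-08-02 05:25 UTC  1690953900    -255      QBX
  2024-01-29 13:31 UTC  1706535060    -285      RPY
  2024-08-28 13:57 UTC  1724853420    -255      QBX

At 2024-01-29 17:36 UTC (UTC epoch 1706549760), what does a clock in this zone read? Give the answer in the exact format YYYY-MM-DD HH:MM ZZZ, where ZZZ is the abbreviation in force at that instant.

2024-01-29 12:51 RPY

Query: 2024-01-29 17:36 UTC
Rule 3/4 (RPY, -04:45): 2024-01-29 13:31 UTC ≤ query < 2024-08-28 13:57 UTC
17·60 + 36 - 285 = 771 min
771 = 0·1440 + 771; 771 = 12·60 + 51 → 12:51, same day
→ 2024-01-29 12:51 RPY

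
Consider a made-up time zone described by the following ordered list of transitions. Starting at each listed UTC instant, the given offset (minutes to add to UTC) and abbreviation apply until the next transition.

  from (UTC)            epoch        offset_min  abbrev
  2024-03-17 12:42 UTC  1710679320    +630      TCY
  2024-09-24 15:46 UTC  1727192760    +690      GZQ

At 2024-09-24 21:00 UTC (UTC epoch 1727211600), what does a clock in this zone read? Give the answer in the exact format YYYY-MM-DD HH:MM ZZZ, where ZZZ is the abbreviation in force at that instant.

2024-09-25 08:30 GZQ

Query: 2024-09-24 21:00 UTC
Rule 2/2 (GZQ, +11:30): 2024-09-24 15:46 UTC ≤ query < +∞
21·60 + 0 + 690 = 1950 min
1950 = 1·1440 + 510; 510 = 8·60 + 30 → 08:30, 2024-09-24 + 1 day = 2024-09-25
→ 2024-09-25 08:30 GZQ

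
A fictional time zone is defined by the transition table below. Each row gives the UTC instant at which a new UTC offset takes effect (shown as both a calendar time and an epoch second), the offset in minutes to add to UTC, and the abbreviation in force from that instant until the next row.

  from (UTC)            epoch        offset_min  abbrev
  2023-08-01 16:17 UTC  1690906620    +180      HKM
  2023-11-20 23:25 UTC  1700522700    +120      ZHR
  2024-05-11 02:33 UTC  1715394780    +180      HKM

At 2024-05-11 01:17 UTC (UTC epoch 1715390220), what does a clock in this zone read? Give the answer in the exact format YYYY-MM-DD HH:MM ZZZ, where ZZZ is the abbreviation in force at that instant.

Query: 2024-05-11 01:17 UTC
Rule 2/3 (ZHR, +02:00): 2023-11-20 23:25 UTC ≤ query < 2024-05-11 02:33 UTC
1·60 + 17 + 120 = 197 min
197 = 0·1440 + 197; 197 = 3·60 + 17 → 03:17, same day
→ 2024-05-11 03:17 ZHR

2024-05-11 03:17 ZHR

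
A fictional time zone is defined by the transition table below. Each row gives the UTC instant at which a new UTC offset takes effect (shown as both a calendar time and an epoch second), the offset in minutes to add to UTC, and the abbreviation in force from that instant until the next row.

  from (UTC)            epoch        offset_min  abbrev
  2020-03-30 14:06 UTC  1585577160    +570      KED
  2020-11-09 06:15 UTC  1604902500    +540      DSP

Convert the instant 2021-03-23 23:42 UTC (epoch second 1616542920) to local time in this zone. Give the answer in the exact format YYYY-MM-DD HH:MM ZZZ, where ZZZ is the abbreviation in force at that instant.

Query: 2021-03-23 23:42 UTC
Rule 2/2 (DSP, +09:00): 2020-11-09 06:15 UTC ≤ query < +∞
23·60 + 42 + 540 = 1962 min
1962 = 1·1440 + 522; 522 = 8·60 + 42 → 08:42, 2021-03-23 + 1 day = 2021-03-24
→ 2021-03-24 08:42 DSP

2021-03-24 08:42 DSP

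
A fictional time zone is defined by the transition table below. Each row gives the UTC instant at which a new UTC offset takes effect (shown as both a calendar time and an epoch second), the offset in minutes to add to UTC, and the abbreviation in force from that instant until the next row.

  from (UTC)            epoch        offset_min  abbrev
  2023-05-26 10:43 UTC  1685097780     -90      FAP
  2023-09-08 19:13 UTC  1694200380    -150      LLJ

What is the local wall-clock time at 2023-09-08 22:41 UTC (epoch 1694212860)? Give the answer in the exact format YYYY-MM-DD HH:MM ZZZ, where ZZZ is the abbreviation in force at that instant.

2023-09-08 20:11 LLJ

Query: 2023-09-08 22:41 UTC
Rule 2/2 (LLJ, -02:30): 2023-09-08 19:13 UTC ≤ query < +∞
22·60 + 41 - 150 = 1211 min
1211 = 0·1440 + 1211; 1211 = 20·60 + 11 → 20:11, same day
→ 2023-09-08 20:11 LLJ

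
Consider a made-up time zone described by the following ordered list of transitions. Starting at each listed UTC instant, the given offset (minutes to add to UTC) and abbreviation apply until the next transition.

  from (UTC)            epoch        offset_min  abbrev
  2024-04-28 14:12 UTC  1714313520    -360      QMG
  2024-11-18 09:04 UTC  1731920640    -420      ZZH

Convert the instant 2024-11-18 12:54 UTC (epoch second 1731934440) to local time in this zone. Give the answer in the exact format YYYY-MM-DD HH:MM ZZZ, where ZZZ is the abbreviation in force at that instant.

Query: 2024-11-18 12:54 UTC
Rule 2/2 (ZZH, -07:00): 2024-11-18 09:04 UTC ≤ query < +∞
12·60 + 54 - 420 = 354 min
354 = 0·1440 + 354; 354 = 5·60 + 54 → 05:54, same day
→ 2024-11-18 05:54 ZZH

2024-11-18 05:54 ZZH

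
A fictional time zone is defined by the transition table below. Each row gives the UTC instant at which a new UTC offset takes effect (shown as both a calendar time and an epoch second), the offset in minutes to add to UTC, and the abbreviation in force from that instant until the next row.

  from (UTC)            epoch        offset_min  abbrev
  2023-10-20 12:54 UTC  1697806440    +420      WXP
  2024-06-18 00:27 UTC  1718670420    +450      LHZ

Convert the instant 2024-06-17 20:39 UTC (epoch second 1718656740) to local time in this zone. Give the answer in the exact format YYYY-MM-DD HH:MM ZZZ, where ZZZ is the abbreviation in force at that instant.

2024-06-18 03:39 WXP

Query: 2024-06-17 20:39 UTC
Rule 1/2 (WXP, +07:00): 2023-10-20 12:54 UTC ≤ query < 2024-06-18 00:27 UTC
20·60 + 39 + 420 = 1659 min
1659 = 1·1440 + 219; 219 = 3·60 + 39 → 03:39, 2024-06-17 + 1 day = 2024-06-18
→ 2024-06-18 03:39 WXP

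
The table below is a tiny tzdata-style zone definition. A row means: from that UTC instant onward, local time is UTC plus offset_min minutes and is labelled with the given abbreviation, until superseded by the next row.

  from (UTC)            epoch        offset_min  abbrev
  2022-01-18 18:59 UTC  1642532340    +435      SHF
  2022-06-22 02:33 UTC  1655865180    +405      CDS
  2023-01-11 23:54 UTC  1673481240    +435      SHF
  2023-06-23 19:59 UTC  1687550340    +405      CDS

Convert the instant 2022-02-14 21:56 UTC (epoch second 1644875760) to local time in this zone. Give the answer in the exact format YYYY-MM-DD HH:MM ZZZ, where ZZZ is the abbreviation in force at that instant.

2022-02-15 05:11 SHF

Query: 2022-02-14 21:56 UTC
Rule 1/4 (SHF, +07:15): 2022-01-18 18:59 UTC ≤ query < 2022-06-22 02:33 UTC
21·60 + 56 + 435 = 1751 min
1751 = 1·1440 + 311; 311 = 5·60 + 11 → 05:11, 2022-02-14 + 1 day = 2022-02-15
→ 2022-02-15 05:11 SHF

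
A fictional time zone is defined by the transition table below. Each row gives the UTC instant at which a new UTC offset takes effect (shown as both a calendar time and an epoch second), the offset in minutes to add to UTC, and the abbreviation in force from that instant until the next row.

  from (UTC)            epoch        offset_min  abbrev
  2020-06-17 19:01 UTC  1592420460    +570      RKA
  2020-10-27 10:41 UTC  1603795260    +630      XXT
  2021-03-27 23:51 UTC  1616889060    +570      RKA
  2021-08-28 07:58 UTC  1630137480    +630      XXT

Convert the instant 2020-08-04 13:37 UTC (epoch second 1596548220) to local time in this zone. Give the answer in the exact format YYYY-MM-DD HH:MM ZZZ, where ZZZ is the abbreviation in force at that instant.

Query: 2020-08-04 13:37 UTC
Rule 1/4 (RKA, +09:30): 2020-06-17 19:01 UTC ≤ query < 2020-10-27 10:41 UTC
13·60 + 37 + 570 = 1387 min
1387 = 0·1440 + 1387; 1387 = 23·60 + 7 → 23:07, same day
→ 2020-08-04 23:07 RKA

2020-08-04 23:07 RKA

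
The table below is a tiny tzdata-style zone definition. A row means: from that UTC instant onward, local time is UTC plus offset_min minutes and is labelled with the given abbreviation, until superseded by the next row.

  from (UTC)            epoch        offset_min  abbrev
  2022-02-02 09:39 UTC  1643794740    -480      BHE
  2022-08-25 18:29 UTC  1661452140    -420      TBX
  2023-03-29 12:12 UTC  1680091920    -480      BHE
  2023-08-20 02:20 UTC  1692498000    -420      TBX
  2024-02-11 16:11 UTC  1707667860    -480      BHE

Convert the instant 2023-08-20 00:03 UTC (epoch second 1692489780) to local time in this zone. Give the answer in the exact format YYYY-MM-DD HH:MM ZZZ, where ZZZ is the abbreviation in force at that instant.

Query: 2023-08-20 00:03 UTC
Rule 3/5 (BHE, -08:00): 2023-03-29 12:12 UTC ≤ query < 2023-08-20 02:20 UTC
0·60 + 3 - 480 = -477 min
-477 = -1·1440 + 963; 963 = 16·60 + 3 → 16:03, 2023-08-20 - 1 day = 2023-08-19
→ 2023-08-19 16:03 BHE

2023-08-19 16:03 BHE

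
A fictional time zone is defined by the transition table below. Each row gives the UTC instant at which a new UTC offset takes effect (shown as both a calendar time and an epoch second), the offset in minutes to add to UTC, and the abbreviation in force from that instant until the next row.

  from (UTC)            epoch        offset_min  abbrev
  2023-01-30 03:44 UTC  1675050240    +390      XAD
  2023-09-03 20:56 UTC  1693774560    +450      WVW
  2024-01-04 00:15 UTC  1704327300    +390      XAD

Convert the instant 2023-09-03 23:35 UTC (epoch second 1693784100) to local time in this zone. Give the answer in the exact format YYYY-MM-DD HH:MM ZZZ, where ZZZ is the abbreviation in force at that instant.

Query: 2023-09-03 23:35 UTC
Rule 2/3 (WVW, +07:30): 2023-09-03 20:56 UTC ≤ query < 2024-01-04 00:15 UTC
23·60 + 35 + 450 = 1865 min
1865 = 1·1440 + 425; 425 = 7·60 + 5 → 07:05, 2023-09-03 + 1 day = 2023-09-04
→ 2023-09-04 07:05 WVW

2023-09-04 07:05 WVW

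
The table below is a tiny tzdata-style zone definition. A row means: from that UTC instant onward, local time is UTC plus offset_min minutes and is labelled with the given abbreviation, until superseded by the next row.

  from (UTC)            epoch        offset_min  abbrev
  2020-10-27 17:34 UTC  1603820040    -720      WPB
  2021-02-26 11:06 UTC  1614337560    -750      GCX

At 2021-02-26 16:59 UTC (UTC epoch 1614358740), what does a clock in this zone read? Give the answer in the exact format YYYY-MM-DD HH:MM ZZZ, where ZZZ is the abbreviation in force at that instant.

2021-02-26 04:29 GCX

Query: 2021-02-26 16:59 UTC
Rule 2/2 (GCX, -12:30): 2021-02-26 11:06 UTC ≤ query < +∞
16·60 + 59 - 750 = 269 min
269 = 0·1440 + 269; 269 = 4·60 + 29 → 04:29, same day
→ 2021-02-26 04:29 GCX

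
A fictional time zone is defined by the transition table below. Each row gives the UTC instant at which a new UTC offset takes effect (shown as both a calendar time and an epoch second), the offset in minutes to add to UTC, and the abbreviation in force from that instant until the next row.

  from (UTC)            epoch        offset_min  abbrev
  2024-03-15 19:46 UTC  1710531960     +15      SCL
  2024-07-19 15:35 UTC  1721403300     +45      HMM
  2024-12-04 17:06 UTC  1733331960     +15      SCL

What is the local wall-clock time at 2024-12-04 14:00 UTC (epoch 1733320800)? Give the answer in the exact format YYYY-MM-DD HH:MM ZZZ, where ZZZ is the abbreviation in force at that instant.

Query: 2024-12-04 14:00 UTC
Rule 2/3 (HMM, +00:45): 2024-07-19 15:35 UTC ≤ query < 2024-12-04 17:06 UTC
14·60 + 0 + 45 = 885 min
885 = 0·1440 + 885; 885 = 14·60 + 45 → 14:45, same day
→ 2024-12-04 14:45 HMM

2024-12-04 14:45 HMM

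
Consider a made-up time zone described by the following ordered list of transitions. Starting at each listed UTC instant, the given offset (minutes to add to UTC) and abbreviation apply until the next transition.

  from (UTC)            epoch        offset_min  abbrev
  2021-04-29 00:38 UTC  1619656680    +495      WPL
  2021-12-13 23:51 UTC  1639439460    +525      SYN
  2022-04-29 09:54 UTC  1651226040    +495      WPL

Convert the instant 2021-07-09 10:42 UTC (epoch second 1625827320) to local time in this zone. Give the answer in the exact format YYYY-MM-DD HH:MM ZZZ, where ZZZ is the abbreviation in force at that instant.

2021-07-09 18:57 WPL

Query: 2021-07-09 10:42 UTC
Rule 1/3 (WPL, +08:15): 2021-04-29 00:38 UTC ≤ query < 2021-12-13 23:51 UTC
10·60 + 42 + 495 = 1137 min
1137 = 0·1440 + 1137; 1137 = 18·60 + 57 → 18:57, same day
→ 2021-07-09 18:57 WPL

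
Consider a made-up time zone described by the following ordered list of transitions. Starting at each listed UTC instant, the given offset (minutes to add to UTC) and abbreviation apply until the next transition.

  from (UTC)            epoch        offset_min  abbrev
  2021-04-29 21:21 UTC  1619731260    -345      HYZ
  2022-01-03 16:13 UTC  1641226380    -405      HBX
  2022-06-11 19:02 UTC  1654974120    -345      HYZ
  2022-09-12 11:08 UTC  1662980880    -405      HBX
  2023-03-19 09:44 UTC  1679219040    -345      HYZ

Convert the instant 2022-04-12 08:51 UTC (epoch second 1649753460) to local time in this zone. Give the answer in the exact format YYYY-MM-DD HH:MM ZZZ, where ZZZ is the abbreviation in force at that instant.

2022-04-12 02:06 HBX

Query: 2022-04-12 08:51 UTC
Rule 2/5 (HBX, -06:45): 2022-01-03 16:13 UTC ≤ query < 2022-06-11 19:02 UTC
8·60 + 51 - 405 = 126 min
126 = 0·1440 + 126; 126 = 2·60 + 6 → 02:06, same day
→ 2022-04-12 02:06 HBX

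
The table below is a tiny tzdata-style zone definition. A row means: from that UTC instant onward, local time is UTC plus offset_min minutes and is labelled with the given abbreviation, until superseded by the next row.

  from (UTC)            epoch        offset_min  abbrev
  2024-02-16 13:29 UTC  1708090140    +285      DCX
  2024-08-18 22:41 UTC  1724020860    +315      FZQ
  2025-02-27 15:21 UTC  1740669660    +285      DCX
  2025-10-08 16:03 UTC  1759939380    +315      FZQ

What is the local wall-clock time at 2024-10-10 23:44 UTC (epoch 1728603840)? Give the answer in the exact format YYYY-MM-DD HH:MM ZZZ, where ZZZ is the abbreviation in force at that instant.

2024-10-11 04:59 FZQ

Query: 2024-10-10 23:44 UTC
Rule 2/4 (FZQ, +05:15): 2024-08-18 22:41 UTC ≤ query < 2025-02-27 15:21 UTC
23·60 + 44 + 315 = 1739 min
1739 = 1·1440 + 299; 299 = 4·60 + 59 → 04:59, 2024-10-10 + 1 day = 2024-10-11
→ 2024-10-11 04:59 FZQ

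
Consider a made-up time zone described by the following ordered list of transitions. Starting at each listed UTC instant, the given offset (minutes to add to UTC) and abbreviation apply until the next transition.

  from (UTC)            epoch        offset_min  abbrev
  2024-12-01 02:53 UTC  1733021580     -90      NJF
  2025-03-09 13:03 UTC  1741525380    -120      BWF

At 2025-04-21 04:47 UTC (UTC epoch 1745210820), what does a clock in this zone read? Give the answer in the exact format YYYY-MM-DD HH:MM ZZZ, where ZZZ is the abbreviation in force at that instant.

2025-04-21 02:47 BWF

Query: 2025-04-21 04:47 UTC
Rule 2/2 (BWF, -02:00): 2025-03-09 13:03 UTC ≤ query < +∞
4·60 + 47 - 120 = 167 min
167 = 0·1440 + 167; 167 = 2·60 + 47 → 02:47, same day
→ 2025-04-21 02:47 BWF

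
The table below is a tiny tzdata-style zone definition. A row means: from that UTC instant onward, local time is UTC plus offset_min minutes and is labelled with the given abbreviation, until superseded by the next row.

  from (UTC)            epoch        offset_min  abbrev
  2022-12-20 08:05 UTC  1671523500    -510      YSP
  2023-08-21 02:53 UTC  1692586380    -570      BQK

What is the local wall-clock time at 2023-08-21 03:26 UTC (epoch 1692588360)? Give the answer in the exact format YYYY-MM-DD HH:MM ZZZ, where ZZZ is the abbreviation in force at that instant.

2023-08-20 17:56 BQK

Query: 2023-08-21 03:26 UTC
Rule 2/2 (BQK, -09:30): 2023-08-21 02:53 UTC ≤ query < +∞
3·60 + 26 - 570 = -364 min
-364 = -1·1440 + 1076; 1076 = 17·60 + 56 → 17:56, 2023-08-21 - 1 day = 2023-08-20
→ 2023-08-20 17:56 BQK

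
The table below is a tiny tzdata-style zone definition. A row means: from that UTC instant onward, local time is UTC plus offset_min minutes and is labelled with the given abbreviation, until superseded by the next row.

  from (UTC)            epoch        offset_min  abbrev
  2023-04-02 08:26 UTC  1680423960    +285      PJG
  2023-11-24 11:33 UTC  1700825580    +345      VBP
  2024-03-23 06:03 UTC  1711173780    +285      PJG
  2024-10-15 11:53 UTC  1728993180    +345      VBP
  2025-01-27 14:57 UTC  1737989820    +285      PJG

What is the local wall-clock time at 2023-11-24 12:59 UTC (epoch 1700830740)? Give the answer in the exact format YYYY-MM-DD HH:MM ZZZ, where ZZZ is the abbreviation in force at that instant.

Query: 2023-11-24 12:59 UTC
Rule 2/5 (VBP, +05:45): 2023-11-24 11:33 UTC ≤ query < 2024-03-23 06:03 UTC
12·60 + 59 + 345 = 1124 min
1124 = 0·1440 + 1124; 1124 = 18·60 + 44 → 18:44, same day
→ 2023-11-24 18:44 VBP

2023-11-24 18:44 VBP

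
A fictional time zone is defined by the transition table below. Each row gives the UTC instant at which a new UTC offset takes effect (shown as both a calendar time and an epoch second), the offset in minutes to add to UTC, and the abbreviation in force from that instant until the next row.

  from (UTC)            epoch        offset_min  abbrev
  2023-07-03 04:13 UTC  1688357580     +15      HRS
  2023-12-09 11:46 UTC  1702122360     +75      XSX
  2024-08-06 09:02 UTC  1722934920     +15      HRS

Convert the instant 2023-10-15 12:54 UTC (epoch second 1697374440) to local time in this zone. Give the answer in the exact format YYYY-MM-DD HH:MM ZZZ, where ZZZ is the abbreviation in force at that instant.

Query: 2023-10-15 12:54 UTC
Rule 1/3 (HRS, +00:15): 2023-07-03 04:13 UTC ≤ query < 2023-12-09 11:46 UTC
12·60 + 54 + 15 = 789 min
789 = 0·1440 + 789; 789 = 13·60 + 9 → 13:09, same day
→ 2023-10-15 13:09 HRS

2023-10-15 13:09 HRS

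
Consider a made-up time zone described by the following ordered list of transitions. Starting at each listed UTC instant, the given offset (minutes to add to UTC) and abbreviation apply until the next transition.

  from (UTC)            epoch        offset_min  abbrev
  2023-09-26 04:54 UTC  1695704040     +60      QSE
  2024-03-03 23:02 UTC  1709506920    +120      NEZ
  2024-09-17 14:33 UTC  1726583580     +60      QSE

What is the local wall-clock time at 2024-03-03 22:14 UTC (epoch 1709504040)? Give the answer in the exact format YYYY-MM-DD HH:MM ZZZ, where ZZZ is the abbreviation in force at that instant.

Query: 2024-03-03 22:14 UTC
Rule 1/3 (QSE, +01:00): 2023-09-26 04:54 UTC ≤ query < 2024-03-03 23:02 UTC
22·60 + 14 + 60 = 1394 min
1394 = 0·1440 + 1394; 1394 = 23·60 + 14 → 23:14, same day
→ 2024-03-03 23:14 QSE

2024-03-03 23:14 QSE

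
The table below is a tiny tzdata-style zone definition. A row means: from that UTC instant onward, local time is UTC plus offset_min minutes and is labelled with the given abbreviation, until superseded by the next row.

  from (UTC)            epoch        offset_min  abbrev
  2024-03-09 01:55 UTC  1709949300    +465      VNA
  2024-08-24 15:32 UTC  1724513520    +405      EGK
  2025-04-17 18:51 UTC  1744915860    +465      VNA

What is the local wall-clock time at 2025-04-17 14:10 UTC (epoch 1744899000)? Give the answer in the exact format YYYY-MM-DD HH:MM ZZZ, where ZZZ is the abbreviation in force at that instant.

Query: 2025-04-17 14:10 UTC
Rule 2/3 (EGK, +06:45): 2024-08-24 15:32 UTC ≤ query < 2025-04-17 18:51 UTC
14·60 + 10 + 405 = 1255 min
1255 = 0·1440 + 1255; 1255 = 20·60 + 55 → 20:55, same day
→ 2025-04-17 20:55 EGK

2025-04-17 20:55 EGK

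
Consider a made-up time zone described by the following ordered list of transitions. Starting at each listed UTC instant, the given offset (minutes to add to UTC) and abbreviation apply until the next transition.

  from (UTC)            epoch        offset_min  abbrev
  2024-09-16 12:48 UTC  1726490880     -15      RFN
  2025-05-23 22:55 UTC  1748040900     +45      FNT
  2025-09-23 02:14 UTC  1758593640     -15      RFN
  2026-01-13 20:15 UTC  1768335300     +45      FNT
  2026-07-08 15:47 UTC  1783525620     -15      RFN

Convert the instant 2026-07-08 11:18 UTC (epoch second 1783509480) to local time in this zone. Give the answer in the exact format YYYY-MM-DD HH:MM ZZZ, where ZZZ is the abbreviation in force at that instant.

Query: 2026-07-08 11:18 UTC
Rule 4/5 (FNT, +00:45): 2026-01-13 20:15 UTC ≤ query < 2026-07-08 15:47 UTC
11·60 + 18 + 45 = 723 min
723 = 0·1440 + 723; 723 = 12·60 + 3 → 12:03, same day
→ 2026-07-08 12:03 FNT

2026-07-08 12:03 FNT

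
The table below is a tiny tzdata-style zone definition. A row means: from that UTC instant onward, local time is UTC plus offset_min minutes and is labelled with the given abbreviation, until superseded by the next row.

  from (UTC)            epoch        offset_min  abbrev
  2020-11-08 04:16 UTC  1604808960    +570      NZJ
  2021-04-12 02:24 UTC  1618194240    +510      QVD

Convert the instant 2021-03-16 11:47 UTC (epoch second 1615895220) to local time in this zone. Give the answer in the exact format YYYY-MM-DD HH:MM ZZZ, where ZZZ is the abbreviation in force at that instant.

Query: 2021-03-16 11:47 UTC
Rule 1/2 (NZJ, +09:30): 2020-11-08 04:16 UTC ≤ query < 2021-04-12 02:24 UTC
11·60 + 47 + 570 = 1277 min
1277 = 0·1440 + 1277; 1277 = 21·60 + 17 → 21:17, same day
→ 2021-03-16 21:17 NZJ

2021-03-16 21:17 NZJ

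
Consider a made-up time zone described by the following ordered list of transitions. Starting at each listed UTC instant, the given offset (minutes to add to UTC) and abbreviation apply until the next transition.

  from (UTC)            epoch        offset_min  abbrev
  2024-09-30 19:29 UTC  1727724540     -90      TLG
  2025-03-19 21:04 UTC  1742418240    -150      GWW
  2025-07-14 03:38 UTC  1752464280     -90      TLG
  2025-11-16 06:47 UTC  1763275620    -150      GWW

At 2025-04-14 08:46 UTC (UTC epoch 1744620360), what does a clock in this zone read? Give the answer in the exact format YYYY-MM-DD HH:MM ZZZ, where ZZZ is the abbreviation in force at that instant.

2025-04-14 06:16 GWW

Query: 2025-04-14 08:46 UTC
Rule 2/4 (GWW, -02:30): 2025-03-19 21:04 UTC ≤ query < 2025-07-14 03:38 UTC
8·60 + 46 - 150 = 376 min
376 = 0·1440 + 376; 376 = 6·60 + 16 → 06:16, same day
→ 2025-04-14 06:16 GWW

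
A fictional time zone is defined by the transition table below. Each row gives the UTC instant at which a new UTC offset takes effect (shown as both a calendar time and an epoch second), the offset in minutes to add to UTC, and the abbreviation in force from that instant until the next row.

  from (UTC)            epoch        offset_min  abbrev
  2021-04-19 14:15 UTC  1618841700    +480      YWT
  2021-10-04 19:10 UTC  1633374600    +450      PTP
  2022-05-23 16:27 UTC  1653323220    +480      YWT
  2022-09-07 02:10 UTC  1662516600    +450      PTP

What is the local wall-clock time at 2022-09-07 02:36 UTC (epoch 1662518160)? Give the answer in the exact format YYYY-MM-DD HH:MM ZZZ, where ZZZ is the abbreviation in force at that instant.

Query: 2022-09-07 02:36 UTC
Rule 4/4 (PTP, +07:30): 2022-09-07 02:10 UTC ≤ query < +∞
2·60 + 36 + 450 = 606 min
606 = 0·1440 + 606; 606 = 10·60 + 6 → 10:06, same day
→ 2022-09-07 10:06 PTP

2022-09-07 10:06 PTP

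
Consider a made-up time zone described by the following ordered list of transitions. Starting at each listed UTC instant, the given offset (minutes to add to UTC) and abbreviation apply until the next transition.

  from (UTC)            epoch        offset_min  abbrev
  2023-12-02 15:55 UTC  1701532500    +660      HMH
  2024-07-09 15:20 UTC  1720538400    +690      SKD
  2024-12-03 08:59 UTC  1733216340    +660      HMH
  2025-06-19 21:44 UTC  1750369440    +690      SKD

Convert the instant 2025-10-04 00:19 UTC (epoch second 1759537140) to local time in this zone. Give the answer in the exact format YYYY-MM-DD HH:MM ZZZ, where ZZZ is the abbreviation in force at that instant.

Query: 2025-10-04 00:19 UTC
Rule 4/4 (SKD, +11:30): 2025-06-19 21:44 UTC ≤ query < +∞
0·60 + 19 + 690 = 709 min
709 = 0·1440 + 709; 709 = 11·60 + 49 → 11:49, same day
→ 2025-10-04 11:49 SKD

2025-10-04 11:49 SKD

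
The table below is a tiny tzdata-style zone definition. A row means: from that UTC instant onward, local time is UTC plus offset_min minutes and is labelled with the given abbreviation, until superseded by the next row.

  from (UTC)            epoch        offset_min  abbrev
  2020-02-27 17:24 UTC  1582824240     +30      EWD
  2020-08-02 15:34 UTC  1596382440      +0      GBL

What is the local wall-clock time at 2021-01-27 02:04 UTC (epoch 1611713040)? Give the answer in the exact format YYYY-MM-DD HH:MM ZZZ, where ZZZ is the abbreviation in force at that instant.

Query: 2021-01-27 02:04 UTC
Rule 2/2 (GBL, +00:00): 2020-08-02 15:34 UTC ≤ query < +∞
2·60 + 4 + 0 = 124 min
124 = 0·1440 + 124; 124 = 2·60 + 4 → 02:04, same day
→ 2021-01-27 02:04 GBL

2021-01-27 02:04 GBL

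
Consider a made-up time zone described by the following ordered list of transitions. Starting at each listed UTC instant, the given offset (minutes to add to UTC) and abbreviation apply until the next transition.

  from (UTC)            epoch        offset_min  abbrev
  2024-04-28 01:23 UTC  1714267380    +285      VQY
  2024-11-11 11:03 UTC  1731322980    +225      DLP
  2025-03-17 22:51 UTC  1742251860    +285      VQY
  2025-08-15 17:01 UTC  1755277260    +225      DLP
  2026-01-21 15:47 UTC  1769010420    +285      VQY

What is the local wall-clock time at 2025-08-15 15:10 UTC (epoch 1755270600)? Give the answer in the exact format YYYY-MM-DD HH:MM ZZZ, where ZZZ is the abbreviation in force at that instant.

Query: 2025-08-15 15:10 UTC
Rule 3/5 (VQY, +04:45): 2025-03-17 22:51 UTC ≤ query < 2025-08-15 17:01 UTC
15·60 + 10 + 285 = 1195 min
1195 = 0·1440 + 1195; 1195 = 19·60 + 55 → 19:55, same day
→ 2025-08-15 19:55 VQY

2025-08-15 19:55 VQY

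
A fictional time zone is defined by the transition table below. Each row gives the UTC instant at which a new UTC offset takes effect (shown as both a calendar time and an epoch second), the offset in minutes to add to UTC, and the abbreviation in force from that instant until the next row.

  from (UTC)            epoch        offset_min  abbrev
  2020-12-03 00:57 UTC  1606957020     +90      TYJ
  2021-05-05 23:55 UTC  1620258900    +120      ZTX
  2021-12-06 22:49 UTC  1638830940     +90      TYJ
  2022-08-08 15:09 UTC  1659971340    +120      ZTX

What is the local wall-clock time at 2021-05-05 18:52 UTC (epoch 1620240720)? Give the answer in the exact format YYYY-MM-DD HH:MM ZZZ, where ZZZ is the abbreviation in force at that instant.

Query: 2021-05-05 18:52 UTC
Rule 1/4 (TYJ, +01:30): 2020-12-03 00:57 UTC ≤ query < 2021-05-05 23:55 UTC
18·60 + 52 + 90 = 1222 min
1222 = 0·1440 + 1222; 1222 = 20·60 + 22 → 20:22, same day
→ 2021-05-05 20:22 TYJ

2021-05-05 20:22 TYJ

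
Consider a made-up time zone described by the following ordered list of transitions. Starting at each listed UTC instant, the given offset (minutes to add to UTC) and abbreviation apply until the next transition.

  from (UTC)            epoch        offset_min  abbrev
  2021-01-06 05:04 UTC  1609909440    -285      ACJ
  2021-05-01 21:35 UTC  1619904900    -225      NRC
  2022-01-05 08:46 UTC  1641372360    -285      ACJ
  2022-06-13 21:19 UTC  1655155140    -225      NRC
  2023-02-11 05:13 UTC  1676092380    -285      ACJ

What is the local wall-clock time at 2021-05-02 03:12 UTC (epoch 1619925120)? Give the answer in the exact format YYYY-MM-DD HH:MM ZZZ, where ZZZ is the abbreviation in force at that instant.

Query: 2021-05-02 03:12 UTC
Rule 2/5 (NRC, -03:45): 2021-05-01 21:35 UTC ≤ query < 2022-01-05 08:46 UTC
3·60 + 12 - 225 = -33 min
-33 = -1·1440 + 1407; 1407 = 23·60 + 27 → 23:27, 2021-05-02 - 1 day = 2021-05-01
→ 2021-05-01 23:27 NRC

2021-05-01 23:27 NRC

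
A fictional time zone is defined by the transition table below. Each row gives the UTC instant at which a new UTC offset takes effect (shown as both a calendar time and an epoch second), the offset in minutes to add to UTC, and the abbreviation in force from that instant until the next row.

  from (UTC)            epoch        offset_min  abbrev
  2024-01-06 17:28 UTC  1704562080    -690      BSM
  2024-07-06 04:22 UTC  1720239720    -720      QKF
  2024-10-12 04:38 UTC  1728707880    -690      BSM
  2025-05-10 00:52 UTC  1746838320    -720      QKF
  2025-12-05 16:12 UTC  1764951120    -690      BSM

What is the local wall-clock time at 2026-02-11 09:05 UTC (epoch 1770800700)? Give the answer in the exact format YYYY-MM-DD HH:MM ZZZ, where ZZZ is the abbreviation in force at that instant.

2026-02-10 21:35 BSM

Query: 2026-02-11 09:05 UTC
Rule 5/5 (BSM, -11:30): 2025-12-05 16:12 UTC ≤ query < +∞
9·60 + 5 - 690 = -145 min
-145 = -1·1440 + 1295; 1295 = 21·60 + 35 → 21:35, 2026-02-11 - 1 day = 2026-02-10
→ 2026-02-10 21:35 BSM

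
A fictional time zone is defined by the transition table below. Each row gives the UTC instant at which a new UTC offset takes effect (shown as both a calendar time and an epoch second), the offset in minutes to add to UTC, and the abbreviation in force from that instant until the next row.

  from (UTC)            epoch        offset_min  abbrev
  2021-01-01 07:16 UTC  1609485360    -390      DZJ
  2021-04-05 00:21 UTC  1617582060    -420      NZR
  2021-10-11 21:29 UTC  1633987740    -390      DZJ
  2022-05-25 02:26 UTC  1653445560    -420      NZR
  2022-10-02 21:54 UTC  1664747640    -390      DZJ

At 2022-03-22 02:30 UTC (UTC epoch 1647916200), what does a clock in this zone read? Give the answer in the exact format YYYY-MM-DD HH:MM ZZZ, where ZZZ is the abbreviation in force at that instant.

Query: 2022-03-22 02:30 UTC
Rule 3/5 (DZJ, -06:30): 2021-10-11 21:29 UTC ≤ query < 2022-05-25 02:26 UTC
2·60 + 30 - 390 = -240 min
-240 = -1·1440 + 1200; 1200 = 20·60 + 0 → 20:00, 2022-03-22 - 1 day = 2022-03-21
→ 2022-03-21 20:00 DZJ

2022-03-21 20:00 DZJ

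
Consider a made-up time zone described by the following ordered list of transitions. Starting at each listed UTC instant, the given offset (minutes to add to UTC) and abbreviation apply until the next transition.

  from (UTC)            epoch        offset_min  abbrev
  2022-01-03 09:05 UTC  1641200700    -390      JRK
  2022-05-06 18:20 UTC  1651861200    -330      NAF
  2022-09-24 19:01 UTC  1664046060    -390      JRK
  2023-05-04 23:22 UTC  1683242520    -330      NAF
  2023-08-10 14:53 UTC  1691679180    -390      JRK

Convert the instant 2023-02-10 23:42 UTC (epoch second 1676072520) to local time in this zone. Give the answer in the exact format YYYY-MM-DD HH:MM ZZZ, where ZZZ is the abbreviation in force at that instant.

2023-02-10 17:12 JRK

Query: 2023-02-10 23:42 UTC
Rule 3/5 (JRK, -06:30): 2022-09-24 19:01 UTC ≤ query < 2023-05-04 23:22 UTC
23·60 + 42 - 390 = 1032 min
1032 = 0·1440 + 1032; 1032 = 17·60 + 12 → 17:12, same day
→ 2023-02-10 17:12 JRK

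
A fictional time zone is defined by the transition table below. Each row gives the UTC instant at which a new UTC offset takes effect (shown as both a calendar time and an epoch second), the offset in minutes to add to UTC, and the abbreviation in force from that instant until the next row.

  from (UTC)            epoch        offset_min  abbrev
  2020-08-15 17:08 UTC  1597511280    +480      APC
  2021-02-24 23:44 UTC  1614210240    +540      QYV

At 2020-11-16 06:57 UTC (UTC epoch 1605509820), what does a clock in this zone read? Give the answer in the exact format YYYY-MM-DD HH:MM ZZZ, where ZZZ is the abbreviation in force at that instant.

2020-11-16 14:57 APC

Query: 2020-11-16 06:57 UTC
Rule 1/2 (APC, +08:00): 2020-08-15 17:08 UTC ≤ query < 2021-02-24 23:44 UTC
6·60 + 57 + 480 = 897 min
897 = 0·1440 + 897; 897 = 14·60 + 57 → 14:57, same day
→ 2020-11-16 14:57 APC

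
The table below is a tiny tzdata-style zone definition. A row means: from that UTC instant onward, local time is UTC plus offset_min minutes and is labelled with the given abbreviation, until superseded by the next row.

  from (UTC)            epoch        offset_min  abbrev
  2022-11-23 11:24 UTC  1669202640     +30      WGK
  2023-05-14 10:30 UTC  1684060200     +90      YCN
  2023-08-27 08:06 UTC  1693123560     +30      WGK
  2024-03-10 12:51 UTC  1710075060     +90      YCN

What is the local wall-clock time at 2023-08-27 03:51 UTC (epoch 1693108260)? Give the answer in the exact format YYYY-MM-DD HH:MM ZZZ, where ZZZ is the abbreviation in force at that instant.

Query: 2023-08-27 03:51 UTC
Rule 2/4 (YCN, +01:30): 2023-05-14 10:30 UTC ≤ query < 2023-08-27 08:06 UTC
3·60 + 51 + 90 = 321 min
321 = 0·1440 + 321; 321 = 5·60 + 21 → 05:21, same day
→ 2023-08-27 05:21 YCN

2023-08-27 05:21 YCN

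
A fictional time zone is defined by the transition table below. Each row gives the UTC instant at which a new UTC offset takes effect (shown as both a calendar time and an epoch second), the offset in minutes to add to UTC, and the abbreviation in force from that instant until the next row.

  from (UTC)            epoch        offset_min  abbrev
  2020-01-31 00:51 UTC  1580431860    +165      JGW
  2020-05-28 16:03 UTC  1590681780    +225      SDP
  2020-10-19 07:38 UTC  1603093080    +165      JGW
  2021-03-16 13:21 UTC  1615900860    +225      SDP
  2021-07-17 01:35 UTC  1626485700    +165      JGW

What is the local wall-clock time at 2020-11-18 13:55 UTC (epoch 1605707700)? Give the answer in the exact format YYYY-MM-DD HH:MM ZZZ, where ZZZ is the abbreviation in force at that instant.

Query: 2020-11-18 13:55 UTC
Rule 3/5 (JGW, +02:45): 2020-10-19 07:38 UTC ≤ query < 2021-03-16 13:21 UTC
13·60 + 55 + 165 = 1000 min
1000 = 0·1440 + 1000; 1000 = 16·60 + 40 → 16:40, same day
→ 2020-11-18 16:40 JGW

2020-11-18 16:40 JGW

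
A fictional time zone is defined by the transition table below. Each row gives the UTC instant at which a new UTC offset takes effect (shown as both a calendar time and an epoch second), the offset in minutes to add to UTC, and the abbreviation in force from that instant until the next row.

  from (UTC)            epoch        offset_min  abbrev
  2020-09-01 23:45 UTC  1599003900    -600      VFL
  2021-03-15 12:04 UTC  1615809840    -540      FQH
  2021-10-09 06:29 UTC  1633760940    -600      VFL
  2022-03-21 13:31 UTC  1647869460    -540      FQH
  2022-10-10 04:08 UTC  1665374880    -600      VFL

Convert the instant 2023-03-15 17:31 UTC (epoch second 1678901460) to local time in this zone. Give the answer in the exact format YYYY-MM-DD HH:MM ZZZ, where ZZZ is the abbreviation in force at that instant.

2023-03-15 07:31 VFL

Query: 2023-03-15 17:31 UTC
Rule 5/5 (VFL, -10:00): 2022-10-10 04:08 UTC ≤ query < +∞
17·60 + 31 - 600 = 451 min
451 = 0·1440 + 451; 451 = 7·60 + 31 → 07:31, same day
→ 2023-03-15 07:31 VFL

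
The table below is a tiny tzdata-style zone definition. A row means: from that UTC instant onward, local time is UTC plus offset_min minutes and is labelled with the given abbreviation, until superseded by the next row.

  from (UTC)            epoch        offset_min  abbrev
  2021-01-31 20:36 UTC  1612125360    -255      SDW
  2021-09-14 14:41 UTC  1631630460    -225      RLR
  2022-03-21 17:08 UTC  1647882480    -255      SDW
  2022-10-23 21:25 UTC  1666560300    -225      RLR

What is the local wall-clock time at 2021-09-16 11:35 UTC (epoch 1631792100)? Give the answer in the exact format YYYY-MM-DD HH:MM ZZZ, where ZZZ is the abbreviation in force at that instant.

Query: 2021-09-16 11:35 UTC
Rule 2/4 (RLR, -03:45): 2021-09-14 14:41 UTC ≤ query < 2022-03-21 17:08 UTC
11·60 + 35 - 225 = 470 min
470 = 0·1440 + 470; 470 = 7·60 + 50 → 07:50, same day
→ 2021-09-16 07:50 RLR

2021-09-16 07:50 RLR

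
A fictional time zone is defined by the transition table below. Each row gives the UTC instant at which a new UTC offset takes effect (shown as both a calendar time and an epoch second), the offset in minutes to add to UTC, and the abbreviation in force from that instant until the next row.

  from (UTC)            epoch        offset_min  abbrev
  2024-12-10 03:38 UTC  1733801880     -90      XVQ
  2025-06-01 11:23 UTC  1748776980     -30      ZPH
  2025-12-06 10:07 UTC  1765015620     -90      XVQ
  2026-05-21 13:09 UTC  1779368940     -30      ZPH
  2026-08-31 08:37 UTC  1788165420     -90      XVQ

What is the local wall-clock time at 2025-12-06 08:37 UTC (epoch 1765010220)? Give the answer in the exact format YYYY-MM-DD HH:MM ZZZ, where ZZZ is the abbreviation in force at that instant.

Query: 2025-12-06 08:37 UTC
Rule 2/5 (ZPH, -00:30): 2025-06-01 11:23 UTC ≤ query < 2025-12-06 10:07 UTC
8·60 + 37 - 30 = 487 min
487 = 0·1440 + 487; 487 = 8·60 + 7 → 08:07, same day
→ 2025-12-06 08:07 ZPH

2025-12-06 08:07 ZPH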